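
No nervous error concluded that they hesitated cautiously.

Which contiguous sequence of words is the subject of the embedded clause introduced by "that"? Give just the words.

they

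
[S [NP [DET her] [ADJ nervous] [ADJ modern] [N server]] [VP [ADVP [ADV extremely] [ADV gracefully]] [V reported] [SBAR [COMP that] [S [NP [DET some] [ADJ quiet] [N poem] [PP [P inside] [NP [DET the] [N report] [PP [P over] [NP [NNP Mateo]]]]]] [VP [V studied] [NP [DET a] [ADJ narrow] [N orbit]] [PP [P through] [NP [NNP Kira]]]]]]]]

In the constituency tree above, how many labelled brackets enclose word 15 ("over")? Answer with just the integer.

9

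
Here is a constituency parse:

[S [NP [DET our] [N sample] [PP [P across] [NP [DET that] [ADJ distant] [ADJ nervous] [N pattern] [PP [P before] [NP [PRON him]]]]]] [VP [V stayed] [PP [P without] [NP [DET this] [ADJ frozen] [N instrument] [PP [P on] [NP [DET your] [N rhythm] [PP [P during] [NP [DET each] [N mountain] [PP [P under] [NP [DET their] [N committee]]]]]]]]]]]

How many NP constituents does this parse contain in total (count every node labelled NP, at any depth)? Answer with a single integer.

7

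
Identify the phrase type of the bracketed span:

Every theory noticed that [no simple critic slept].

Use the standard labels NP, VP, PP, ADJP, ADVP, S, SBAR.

"slept" is the head of the bracketed span, so the span is a clause: S.

S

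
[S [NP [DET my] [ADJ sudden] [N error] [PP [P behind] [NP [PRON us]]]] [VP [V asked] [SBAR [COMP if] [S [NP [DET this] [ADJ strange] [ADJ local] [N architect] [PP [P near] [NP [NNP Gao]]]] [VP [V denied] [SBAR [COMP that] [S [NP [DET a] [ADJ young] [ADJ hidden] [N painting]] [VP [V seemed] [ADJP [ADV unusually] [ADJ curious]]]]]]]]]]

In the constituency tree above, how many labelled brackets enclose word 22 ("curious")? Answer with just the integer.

10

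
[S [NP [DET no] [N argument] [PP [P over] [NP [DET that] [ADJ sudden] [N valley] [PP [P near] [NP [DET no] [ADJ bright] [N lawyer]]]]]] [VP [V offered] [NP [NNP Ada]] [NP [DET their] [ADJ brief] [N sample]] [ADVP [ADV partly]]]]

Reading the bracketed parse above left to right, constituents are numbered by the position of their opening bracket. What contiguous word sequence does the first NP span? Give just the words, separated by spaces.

no argument over that sudden valley near no bright lawyer

Opening `[NP` markers occur at word positions 1, 4, 8, 12, 13; the first of these opens the constituent [NP no argument over that sudden valley near no bright lawyer].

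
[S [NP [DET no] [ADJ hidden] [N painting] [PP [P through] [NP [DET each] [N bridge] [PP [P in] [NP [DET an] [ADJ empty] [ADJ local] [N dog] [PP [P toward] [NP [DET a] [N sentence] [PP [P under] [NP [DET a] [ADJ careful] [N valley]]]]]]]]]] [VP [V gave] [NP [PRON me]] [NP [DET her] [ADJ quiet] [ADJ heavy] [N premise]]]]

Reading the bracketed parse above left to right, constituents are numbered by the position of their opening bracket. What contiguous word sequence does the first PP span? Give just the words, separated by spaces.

through each bridge in an empty local dog toward a sentence under a careful valley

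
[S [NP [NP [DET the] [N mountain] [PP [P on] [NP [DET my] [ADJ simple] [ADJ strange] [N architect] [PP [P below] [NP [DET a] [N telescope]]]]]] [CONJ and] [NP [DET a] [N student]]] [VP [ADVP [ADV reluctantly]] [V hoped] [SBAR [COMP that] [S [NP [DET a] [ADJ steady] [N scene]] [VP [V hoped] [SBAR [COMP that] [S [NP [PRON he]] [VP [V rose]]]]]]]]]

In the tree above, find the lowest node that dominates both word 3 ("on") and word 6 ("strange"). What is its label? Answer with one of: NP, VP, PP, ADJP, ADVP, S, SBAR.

PP

The smallest bracket enclosing both words is [PP on my simple strange architect below a telescope], so the label is PP.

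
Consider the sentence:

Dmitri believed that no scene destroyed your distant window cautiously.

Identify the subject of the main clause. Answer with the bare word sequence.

Dmitri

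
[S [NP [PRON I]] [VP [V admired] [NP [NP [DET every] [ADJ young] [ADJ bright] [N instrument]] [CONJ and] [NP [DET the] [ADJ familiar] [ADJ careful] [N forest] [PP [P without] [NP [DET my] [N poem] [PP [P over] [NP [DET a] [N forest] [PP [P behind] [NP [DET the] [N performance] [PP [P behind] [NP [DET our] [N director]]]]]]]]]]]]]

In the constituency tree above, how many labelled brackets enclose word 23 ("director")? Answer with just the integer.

13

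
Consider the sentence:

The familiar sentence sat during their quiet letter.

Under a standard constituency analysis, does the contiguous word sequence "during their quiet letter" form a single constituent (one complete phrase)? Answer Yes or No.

Yes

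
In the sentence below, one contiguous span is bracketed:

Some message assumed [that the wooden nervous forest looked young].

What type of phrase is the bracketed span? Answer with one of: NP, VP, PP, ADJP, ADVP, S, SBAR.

SBAR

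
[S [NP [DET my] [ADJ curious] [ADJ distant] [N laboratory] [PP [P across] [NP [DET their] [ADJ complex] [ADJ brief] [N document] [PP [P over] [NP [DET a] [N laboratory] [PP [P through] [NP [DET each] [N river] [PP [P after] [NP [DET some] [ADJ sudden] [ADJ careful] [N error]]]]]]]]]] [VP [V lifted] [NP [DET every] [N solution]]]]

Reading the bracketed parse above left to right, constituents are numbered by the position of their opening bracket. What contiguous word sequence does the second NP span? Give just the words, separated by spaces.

their complex brief document over a laboratory through each river after some sudden careful error

Opening `[NP` markers occur at word positions 1, 6, 11, 14, 17, 22; the second of these opens the constituent [NP their complex brief document over a laboratory through each river after some sudden careful error].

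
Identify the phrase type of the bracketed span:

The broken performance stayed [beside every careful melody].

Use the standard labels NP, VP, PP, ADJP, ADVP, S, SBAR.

PP

The span is built around the preposition "beside" — a prepositional phrase (PP).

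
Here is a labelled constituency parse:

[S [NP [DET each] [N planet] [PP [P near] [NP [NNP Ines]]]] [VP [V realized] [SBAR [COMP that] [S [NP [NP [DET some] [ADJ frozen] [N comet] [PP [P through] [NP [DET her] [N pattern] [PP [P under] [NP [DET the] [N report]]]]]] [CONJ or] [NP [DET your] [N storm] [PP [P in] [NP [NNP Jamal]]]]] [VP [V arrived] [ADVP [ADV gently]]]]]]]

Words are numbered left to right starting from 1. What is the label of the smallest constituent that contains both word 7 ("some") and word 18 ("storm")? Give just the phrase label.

The smallest bracket enclosing both words is [NP some frozen comet through her pattern under the report or your storm in Jamal], so the label is NP.

NP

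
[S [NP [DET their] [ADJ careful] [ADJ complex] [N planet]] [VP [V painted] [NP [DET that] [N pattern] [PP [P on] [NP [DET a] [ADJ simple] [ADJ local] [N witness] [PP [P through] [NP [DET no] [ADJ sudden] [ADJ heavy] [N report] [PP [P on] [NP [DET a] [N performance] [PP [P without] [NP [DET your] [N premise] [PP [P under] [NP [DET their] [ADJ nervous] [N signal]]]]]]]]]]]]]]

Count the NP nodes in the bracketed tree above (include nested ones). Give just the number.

Listing each NP by its span: [NP their careful complex planet]; [NP that pattern on a simple local witness through no sudden heavy report on a performance without your premise under their nervous signal]; [NP a simple local witness through no sudden heavy report on a performance without your premise under their nervous signal]; [NP no sudden heavy report on a performance without your premise under their nervous signal]; [NP a performance without your premise under their nervous signal]; [NP your premise under their nervous signal] … — that makes 7.

7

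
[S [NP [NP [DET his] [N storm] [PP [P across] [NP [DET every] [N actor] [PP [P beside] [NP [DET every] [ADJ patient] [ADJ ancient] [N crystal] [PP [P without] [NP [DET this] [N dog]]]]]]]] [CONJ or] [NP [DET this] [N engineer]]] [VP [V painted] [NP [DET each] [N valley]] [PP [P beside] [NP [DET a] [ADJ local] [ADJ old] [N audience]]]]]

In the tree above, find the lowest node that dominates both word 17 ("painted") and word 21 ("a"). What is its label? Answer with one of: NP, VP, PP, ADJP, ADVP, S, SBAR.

VP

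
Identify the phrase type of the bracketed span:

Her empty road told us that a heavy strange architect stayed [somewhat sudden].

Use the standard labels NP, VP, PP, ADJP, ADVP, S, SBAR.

ADJP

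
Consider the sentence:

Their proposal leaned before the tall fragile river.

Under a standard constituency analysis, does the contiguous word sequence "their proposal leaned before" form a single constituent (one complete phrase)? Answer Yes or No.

No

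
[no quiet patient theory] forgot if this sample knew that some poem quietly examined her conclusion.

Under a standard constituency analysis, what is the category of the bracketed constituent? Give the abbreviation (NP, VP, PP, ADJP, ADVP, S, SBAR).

NP

The span is built around the noun "theory" — a noun phrase (NP).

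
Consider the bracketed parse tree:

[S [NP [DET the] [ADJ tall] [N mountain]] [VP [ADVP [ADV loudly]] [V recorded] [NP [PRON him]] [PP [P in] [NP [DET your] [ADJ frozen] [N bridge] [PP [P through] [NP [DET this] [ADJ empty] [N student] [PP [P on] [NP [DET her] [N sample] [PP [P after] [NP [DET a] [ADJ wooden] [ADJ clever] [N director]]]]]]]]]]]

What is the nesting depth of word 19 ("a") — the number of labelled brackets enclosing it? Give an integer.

11

The word sits inside DET, which is inside NP, inside PP, inside NP, inside PP, inside NP, inside PP, inside NP, inside PP, inside VP, inside S — 11 brackets in all.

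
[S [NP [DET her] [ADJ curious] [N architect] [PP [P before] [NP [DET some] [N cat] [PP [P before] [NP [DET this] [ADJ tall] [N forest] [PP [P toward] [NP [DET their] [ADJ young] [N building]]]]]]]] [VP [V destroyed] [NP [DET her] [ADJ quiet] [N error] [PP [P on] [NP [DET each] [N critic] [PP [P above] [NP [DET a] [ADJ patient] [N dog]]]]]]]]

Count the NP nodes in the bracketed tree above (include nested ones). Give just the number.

Listing each NP by its span: [NP her curious architect before some cat before this tall forest toward their young building]; [NP some cat before this tall forest toward their young building]; [NP this tall forest toward their young building]; [NP their young building]; [NP her quiet error on each critic above a patient dog]; [NP each critic above a patient dog] … — that makes 7.

7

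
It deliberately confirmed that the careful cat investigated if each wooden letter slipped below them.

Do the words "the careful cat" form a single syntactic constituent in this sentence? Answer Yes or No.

Yes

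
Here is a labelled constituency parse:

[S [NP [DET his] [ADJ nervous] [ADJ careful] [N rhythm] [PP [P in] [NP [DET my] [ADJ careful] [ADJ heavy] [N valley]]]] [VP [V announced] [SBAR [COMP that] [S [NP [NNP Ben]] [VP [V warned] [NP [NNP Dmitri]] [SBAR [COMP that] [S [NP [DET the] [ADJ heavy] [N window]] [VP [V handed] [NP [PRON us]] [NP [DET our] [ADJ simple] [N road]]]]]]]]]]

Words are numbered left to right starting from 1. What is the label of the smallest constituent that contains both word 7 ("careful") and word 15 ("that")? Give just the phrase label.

S

Word 7 lies under S → NP → PP → NP → ADJ; word 15 lies under S → VP → SBAR → S → VP → SBAR → COMP. The lowest shared node is the S.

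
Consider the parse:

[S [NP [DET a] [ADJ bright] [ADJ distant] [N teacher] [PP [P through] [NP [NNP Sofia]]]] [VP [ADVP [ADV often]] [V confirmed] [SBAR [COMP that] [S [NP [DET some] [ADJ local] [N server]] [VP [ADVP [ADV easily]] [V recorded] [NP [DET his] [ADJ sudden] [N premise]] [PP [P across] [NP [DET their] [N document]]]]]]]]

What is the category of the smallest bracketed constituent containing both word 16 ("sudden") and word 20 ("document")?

VP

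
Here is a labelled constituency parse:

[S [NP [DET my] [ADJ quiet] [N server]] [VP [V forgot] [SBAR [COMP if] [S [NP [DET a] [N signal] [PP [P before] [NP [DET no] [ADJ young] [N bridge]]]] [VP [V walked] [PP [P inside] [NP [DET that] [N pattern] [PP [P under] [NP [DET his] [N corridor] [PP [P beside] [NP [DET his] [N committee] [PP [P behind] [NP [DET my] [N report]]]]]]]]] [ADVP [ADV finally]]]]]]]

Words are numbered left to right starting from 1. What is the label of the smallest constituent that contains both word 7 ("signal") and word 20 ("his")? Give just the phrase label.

S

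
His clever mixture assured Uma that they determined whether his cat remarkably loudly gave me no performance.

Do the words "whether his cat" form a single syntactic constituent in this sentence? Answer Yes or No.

No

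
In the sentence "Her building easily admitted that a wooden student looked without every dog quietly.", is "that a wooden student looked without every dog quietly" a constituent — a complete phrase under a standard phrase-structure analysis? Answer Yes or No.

Yes

These words form the whole subordinate clause headed by "that", so yes — one constituent.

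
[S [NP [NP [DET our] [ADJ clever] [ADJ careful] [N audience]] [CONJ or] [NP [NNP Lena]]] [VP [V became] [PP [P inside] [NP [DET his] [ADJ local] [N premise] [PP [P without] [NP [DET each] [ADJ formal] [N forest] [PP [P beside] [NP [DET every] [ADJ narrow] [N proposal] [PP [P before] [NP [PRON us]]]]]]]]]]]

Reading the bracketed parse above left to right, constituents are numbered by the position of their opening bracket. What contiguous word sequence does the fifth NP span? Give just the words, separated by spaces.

The NP opening brackets appear, in order, over: "our clever careful audience or Lena"; "our clever careful audience"; "Lena"; "his local premise without each formal forest beside every narrow proposal before us"; "each formal forest beside every narrow proposal before us"; "every narrow proposal before us"; "us". The fifth one spans "each formal forest beside every narrow proposal before us".

each formal forest beside every narrow proposal before us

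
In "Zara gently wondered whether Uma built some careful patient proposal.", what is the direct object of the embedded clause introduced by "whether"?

some careful patient proposal

The verb of the embedded clause introduced by "whether" is "built"; its direct object is the NP "some careful patient proposal".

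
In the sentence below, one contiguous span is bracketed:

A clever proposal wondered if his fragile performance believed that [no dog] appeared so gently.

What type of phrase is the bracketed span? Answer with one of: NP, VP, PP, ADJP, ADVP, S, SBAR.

NP

The bracketed span "no dog" is headed by "dog", making it a noun phrase (NP).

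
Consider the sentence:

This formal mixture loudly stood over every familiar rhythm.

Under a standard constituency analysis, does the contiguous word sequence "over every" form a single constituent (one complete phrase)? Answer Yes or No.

No

The smallest constituent containing the whole sequence is the prepositional phrase [PP over every familiar rhythm], but the sequence is only part of it — it straddles the boundary between preposition "over" and noun phrase "every familiar rhythm".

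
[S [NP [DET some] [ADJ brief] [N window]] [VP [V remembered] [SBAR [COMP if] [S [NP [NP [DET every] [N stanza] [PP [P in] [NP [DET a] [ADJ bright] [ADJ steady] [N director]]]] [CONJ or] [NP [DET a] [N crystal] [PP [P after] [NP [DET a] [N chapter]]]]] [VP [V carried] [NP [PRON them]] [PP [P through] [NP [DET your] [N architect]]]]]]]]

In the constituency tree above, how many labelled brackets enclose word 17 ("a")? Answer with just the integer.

9

Path from the root down to the word: S → VP → SBAR → S → NP → NP → PP → NP → DET. That is 9 enclosing brackets.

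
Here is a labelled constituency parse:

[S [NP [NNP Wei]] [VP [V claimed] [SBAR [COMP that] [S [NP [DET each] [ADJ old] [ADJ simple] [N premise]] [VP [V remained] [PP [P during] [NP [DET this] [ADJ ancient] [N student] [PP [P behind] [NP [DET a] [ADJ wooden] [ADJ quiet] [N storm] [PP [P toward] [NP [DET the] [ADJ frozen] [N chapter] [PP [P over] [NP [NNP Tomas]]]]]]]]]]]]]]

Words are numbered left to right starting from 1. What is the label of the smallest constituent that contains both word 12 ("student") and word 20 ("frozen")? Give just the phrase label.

NP

Word 12 lies under S → VP → SBAR → S → VP → PP → NP → N; word 20 lies under S → VP → SBAR → S → VP → PP → NP → PP → NP → PP → NP → ADJ. The lowest shared node is the NP.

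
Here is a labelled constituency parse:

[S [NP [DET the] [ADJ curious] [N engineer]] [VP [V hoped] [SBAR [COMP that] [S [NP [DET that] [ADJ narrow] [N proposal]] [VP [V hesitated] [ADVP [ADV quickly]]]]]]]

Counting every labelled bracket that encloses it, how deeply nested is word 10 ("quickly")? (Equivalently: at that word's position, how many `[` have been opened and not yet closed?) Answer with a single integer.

Path from the root down to the word: S → VP → SBAR → S → VP → ADVP → ADV. That is 7 enclosing brackets.

7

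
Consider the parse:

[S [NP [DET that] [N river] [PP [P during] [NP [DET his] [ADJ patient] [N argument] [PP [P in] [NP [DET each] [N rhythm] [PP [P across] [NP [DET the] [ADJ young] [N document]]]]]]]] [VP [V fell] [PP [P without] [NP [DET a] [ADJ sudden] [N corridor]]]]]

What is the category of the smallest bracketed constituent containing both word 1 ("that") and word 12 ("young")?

NP

The smallest bracket enclosing both words is [NP that river during his patient argument in each rhythm across the young document], so the label is NP.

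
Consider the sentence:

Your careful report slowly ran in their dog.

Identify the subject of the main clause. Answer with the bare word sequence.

your careful report

"your careful report" is the NP that combines with the VP headed by "ran" to form the main clause — the subject.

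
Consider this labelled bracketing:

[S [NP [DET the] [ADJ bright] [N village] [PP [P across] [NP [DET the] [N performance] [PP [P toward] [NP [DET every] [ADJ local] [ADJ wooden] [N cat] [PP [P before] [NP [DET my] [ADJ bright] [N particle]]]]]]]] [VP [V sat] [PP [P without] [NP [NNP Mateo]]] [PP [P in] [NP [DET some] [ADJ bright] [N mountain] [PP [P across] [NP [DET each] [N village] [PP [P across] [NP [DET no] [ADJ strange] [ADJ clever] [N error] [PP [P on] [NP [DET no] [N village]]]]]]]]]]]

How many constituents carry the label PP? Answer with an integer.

8

Scanning left to right, an opening `[PP` appears at word positions 4, 7, 12, 17, 19, 23, 26, 31 — 8 in total.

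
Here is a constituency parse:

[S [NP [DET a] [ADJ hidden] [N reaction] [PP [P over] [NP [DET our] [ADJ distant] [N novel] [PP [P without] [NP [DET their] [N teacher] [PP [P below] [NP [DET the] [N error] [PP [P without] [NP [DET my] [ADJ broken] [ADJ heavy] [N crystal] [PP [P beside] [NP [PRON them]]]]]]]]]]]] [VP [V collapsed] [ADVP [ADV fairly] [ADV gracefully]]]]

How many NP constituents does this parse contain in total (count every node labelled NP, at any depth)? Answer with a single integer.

6

Scanning left to right, an opening `[NP` appears at word positions 1, 5, 9, 12, 15, 20 — 6 in total.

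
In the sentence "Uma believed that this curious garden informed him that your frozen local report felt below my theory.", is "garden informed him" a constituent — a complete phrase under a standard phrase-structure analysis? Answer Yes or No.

No

"garden" belongs to the noun phrase "this curious garden" while "him" belongs to the verb phrase "informed him that your frozen local report felt below my theory"; a span that runs across that boundary is not a single phrase.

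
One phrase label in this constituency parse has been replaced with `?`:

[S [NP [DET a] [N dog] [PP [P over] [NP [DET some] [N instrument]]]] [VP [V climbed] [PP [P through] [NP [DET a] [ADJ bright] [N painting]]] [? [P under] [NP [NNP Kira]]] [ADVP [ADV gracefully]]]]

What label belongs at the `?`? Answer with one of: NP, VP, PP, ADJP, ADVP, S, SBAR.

PP

The `?` node immediately contains: P 'under', NP. That is the internal structure of a prepositional phrase, so the label is PP.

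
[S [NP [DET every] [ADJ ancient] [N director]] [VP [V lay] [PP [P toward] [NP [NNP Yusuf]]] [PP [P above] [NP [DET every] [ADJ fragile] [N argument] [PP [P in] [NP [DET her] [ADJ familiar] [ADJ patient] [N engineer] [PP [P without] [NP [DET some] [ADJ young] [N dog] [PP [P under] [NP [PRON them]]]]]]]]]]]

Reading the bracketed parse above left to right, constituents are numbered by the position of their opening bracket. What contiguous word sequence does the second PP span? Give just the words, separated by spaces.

above every fragile argument in her familiar patient engineer without some young dog under them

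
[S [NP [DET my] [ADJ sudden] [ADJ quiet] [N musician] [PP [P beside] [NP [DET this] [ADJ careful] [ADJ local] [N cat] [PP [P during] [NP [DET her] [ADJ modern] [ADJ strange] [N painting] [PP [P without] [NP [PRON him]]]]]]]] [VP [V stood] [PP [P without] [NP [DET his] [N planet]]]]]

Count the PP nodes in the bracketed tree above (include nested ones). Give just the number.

Scanning left to right, an opening `[PP` appears at word positions 5, 10, 15, 18 — 4 in total.

4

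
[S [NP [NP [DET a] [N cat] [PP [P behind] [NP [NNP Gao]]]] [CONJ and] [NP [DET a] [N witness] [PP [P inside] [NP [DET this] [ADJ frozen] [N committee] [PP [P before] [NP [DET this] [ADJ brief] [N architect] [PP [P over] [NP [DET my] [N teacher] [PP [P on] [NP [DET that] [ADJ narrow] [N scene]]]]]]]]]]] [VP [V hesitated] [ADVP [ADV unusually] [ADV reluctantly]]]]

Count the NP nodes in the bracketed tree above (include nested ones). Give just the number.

The NP constituents are: [NP a cat behind Gao and a witness inside this frozen committee before this brief architect over my teacher on that narrow scene]; [NP a cat behind Gao]; [NP Gao]; [NP a witness inside this frozen committee before this brief architect over my teacher on that narrow scene]; [NP this frozen committee before this brief architect over my teacher on that narrow scene]; [NP this brief architect over my teacher on that narrow scene] …. Total: 8.

8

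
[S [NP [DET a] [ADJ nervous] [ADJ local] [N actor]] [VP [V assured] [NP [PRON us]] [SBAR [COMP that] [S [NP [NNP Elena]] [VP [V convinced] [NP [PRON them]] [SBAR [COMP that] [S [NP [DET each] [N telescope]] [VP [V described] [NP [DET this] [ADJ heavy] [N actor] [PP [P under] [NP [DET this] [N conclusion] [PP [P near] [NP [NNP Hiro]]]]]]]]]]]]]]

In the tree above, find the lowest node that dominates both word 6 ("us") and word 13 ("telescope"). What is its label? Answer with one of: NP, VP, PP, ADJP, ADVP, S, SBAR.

VP

The smallest bracket enclosing both words is [VP assured us that Elena convinced them that each telescope described this heavy actor under this conclusion near Hiro], so the label is VP.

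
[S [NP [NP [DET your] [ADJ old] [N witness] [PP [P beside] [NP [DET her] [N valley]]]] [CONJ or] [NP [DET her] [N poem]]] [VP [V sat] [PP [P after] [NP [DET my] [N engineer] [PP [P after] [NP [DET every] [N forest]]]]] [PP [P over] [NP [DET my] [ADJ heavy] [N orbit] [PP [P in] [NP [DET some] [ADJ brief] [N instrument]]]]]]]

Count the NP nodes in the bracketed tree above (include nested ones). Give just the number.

8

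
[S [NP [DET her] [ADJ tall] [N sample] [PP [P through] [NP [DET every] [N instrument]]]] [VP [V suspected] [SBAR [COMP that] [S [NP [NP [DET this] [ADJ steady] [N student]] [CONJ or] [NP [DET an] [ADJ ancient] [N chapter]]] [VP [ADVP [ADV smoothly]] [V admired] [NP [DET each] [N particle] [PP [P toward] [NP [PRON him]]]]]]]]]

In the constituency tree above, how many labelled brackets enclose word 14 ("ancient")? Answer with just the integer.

Counting open brackets not yet closed at "ancient": [S [VP [SBAR [S [NP [NP [ADJ = 7.

7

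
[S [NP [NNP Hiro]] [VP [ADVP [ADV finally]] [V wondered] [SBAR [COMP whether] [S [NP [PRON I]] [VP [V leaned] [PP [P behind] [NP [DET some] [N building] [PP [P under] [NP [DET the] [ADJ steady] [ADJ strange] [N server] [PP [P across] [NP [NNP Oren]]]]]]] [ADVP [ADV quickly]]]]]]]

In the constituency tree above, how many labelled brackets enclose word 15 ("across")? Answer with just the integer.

11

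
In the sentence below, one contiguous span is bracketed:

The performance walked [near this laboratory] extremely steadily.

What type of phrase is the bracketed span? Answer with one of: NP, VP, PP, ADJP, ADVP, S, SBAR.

PP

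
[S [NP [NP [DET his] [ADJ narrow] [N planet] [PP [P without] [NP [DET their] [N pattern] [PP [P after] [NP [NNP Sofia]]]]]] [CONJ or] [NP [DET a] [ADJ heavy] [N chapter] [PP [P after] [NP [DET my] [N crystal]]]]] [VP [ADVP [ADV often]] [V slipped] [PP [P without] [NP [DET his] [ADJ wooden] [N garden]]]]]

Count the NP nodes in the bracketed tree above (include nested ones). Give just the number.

7

The NP constituents are: [NP his narrow planet without their pattern after Sofia or a heavy chapter after my crystal]; [NP his narrow planet without their pattern after Sofia]; [NP their pattern after Sofia]; [NP Sofia]; [NP a heavy chapter after my crystal]; [NP my crystal] …. Total: 7.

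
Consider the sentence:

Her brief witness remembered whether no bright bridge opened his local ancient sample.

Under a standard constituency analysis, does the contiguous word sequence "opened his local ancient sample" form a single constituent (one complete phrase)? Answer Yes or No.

Yes

These words form the whole verb phrase headed by "opened", so yes — one constituent.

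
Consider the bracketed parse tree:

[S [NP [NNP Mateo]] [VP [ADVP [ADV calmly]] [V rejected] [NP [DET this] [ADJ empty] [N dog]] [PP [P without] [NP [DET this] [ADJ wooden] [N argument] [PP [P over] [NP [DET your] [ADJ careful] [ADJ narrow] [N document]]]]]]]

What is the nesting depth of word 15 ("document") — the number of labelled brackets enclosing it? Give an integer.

7

Counting open brackets not yet closed at "document": [S [VP [PP [NP [PP [NP [N = 7.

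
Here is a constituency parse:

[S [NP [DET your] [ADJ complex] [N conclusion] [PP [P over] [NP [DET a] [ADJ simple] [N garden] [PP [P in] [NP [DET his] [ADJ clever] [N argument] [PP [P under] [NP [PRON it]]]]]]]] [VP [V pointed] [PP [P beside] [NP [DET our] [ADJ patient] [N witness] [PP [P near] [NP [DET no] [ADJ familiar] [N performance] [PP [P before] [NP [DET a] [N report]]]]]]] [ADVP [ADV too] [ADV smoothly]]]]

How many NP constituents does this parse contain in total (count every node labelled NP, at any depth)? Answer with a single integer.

7

The NP constituents are: [NP your complex conclusion over a simple garden in his clever argument under it]; [NP a simple garden in his clever argument under it]; [NP his clever argument under it]; [NP it]; [NP our patient witness near no familiar performance before a report]; [NP no familiar performance before a report] …. Total: 7.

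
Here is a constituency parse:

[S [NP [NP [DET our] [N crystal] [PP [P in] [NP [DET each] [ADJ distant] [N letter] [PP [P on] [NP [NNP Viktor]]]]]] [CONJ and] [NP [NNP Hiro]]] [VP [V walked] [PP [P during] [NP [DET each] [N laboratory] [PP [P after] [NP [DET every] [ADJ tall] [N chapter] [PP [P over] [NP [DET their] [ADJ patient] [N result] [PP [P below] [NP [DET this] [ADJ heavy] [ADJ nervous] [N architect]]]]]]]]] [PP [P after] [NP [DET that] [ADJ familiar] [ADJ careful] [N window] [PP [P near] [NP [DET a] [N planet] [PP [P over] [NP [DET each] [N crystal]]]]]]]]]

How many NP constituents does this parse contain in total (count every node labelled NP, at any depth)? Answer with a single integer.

The NP constituents are: [NP our crystal in each distant letter on Viktor and Hiro]; [NP our crystal in each distant letter on Viktor]; [NP each distant letter on Viktor]; [NP Viktor]; [NP Hiro]; [NP each laboratory after every tall chapter over their patient result below this heavy nervous architect] …. Total: 12.

12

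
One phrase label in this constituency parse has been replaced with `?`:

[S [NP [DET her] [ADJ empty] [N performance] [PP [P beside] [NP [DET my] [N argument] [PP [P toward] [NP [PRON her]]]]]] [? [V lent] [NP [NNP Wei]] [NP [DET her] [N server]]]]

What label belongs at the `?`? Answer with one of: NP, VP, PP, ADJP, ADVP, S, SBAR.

A constituent whose immediate children are V 'lent', NP, NP is a verb phrase: VP.

VP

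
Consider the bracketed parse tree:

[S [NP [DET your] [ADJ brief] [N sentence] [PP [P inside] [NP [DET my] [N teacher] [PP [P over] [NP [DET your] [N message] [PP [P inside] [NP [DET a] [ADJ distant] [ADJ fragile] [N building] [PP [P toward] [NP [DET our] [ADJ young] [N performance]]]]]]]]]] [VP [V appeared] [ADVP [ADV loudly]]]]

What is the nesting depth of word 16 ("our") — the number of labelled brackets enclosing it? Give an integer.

Path from the root down to the word: S → NP → PP → NP → PP → NP → PP → NP → PP → NP → DET. That is 11 enclosing brackets.

11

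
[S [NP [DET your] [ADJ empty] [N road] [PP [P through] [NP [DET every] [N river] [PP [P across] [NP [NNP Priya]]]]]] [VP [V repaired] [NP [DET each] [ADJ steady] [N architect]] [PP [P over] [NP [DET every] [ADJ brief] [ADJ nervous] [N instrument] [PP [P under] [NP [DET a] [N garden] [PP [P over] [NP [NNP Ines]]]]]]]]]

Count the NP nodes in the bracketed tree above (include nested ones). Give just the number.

The NP constituents are: [NP your empty road through every river across Priya]; [NP every river across Priya]; [NP Priya]; [NP each steady architect]; [NP every brief nervous instrument under a garden over Ines]; [NP a garden over Ines] …. Total: 7.

7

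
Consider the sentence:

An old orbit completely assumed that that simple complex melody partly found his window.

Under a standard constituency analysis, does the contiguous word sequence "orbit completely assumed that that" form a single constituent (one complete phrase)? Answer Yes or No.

No

"orbit" belongs to the noun phrase "an old orbit" while "that" belongs to the verb phrase "completely assumed that that simple complex melody partly found his window"; a span that runs across that boundary is not a single phrase.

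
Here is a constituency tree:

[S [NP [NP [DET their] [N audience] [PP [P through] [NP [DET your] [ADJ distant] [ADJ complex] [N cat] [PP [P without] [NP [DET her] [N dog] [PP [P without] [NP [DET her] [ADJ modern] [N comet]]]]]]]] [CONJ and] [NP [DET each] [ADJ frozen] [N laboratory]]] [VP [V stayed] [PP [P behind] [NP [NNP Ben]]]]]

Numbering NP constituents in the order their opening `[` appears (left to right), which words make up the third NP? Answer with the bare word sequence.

your distant complex cat without her dog without her modern comet

In left-to-right order the NP constituents are "their audience through your distant complex cat without her dog without her modern comet and each frozen laboratory"; "their audience through your distant complex cat without her dog without her modern comet"; "your distant complex cat without her dog without her modern comet"; "her dog without her modern comet"; "her modern comet"; "each frozen laboratory"; "Ben". Number 3 is "your distant complex cat without her dog without her modern comet".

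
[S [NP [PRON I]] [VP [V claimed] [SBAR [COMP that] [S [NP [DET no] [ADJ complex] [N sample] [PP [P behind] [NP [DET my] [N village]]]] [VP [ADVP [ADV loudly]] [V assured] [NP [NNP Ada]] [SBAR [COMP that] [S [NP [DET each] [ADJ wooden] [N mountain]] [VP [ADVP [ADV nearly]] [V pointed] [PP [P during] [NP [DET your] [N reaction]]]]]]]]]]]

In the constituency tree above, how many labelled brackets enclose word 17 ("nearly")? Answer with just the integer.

10

Path from the root down to the word: S → VP → SBAR → S → VP → SBAR → S → VP → ADVP → ADV. That is 10 enclosing brackets.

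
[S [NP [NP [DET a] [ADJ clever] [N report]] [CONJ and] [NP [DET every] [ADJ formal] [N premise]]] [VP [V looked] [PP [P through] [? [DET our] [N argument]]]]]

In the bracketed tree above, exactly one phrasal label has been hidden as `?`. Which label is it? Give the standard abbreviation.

NP

The `?` node immediately contains: DET 'our', N 'argument'. That is the internal structure of a noun phrase, so the label is NP.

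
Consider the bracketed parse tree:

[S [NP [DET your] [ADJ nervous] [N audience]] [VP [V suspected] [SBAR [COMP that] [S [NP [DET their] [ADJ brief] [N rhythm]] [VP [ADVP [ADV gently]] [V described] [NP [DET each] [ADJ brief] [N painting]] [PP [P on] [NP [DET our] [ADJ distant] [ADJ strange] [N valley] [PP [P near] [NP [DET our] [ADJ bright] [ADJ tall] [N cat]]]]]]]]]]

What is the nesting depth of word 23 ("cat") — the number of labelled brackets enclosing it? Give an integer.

10

Counting open brackets not yet closed at "cat": [S [VP [SBAR [S [VP [PP [NP [PP [NP [N = 10.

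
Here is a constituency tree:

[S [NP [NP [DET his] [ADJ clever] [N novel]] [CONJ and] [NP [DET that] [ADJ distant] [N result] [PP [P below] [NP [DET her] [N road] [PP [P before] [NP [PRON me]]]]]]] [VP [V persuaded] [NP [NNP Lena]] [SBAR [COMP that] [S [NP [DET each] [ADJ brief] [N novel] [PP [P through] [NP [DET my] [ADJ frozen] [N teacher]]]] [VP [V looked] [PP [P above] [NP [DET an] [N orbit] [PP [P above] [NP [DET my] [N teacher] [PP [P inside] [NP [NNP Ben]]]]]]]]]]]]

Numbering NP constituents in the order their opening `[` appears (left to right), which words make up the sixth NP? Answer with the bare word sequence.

In left-to-right order the NP constituents are "his clever novel and that distant result below her road before me"; "his clever novel"; "that distant result below her road before me"; "her road before me"; "me"; "Lena"; "each brief novel through my frozen teacher"; "my frozen teacher"; "an orbit above my teacher inside Ben"; "my teacher inside Ben"; "Ben". Number 6 is "Lena".

Lena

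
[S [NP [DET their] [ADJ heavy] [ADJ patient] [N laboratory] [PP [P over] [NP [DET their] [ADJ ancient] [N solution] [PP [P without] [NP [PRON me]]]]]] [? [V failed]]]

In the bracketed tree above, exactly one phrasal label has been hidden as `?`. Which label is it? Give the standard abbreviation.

VP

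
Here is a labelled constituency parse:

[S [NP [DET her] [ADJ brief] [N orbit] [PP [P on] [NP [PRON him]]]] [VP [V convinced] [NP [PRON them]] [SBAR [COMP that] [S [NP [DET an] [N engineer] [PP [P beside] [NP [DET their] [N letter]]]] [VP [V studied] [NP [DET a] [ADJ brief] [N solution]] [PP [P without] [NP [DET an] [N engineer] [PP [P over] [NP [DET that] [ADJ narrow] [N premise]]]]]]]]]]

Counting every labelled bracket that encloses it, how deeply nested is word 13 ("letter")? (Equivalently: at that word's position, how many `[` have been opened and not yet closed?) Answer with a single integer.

8

Path from the root down to the word: S → VP → SBAR → S → NP → PP → NP → N. That is 8 enclosing brackets.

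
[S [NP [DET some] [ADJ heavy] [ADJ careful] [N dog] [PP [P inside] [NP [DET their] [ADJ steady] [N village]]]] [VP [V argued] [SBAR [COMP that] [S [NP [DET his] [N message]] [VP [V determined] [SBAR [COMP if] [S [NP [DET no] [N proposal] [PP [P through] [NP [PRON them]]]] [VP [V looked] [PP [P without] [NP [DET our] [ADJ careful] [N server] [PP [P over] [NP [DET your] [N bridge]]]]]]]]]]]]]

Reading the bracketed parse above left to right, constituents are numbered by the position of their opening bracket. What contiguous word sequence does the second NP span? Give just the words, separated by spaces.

The NP opening brackets appear, in order, over: "some heavy careful dog inside their steady village"; "their steady village"; "his message"; "no proposal through them"; "them"; "our careful server over your bridge"; "your bridge". The second one spans "their steady village".

their steady village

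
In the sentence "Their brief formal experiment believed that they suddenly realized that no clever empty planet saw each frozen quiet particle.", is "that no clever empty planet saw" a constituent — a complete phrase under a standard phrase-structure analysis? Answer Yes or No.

The smallest constituent containing the whole sequence is the subordinate clause [SBAR that no clever empty planet saw each frozen quiet particle], but the sequence is only part of it — it straddles the boundary between complementizer "that" and clause "no clever empty planet saw each frozen quiet particle".

No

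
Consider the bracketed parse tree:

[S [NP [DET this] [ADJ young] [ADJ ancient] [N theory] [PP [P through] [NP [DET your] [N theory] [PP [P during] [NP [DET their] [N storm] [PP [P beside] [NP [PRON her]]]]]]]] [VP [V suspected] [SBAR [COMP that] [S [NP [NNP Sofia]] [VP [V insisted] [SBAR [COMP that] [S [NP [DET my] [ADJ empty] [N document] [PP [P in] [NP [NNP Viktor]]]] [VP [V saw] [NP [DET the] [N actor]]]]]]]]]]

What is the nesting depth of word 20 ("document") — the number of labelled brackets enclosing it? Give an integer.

9

Counting open brackets not yet closed at "document": [S [VP [SBAR [S [VP [SBAR [S [NP [N = 9.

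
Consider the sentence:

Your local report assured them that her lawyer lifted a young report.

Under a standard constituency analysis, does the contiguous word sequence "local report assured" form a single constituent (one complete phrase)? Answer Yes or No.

No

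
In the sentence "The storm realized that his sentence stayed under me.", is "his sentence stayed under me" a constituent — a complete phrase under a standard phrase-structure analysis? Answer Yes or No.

Yes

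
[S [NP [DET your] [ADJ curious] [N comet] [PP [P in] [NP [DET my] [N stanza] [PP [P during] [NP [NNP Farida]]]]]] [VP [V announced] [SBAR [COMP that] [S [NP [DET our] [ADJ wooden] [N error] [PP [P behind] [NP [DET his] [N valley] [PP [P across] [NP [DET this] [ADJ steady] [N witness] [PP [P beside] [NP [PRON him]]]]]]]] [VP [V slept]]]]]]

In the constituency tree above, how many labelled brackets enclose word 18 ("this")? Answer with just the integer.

10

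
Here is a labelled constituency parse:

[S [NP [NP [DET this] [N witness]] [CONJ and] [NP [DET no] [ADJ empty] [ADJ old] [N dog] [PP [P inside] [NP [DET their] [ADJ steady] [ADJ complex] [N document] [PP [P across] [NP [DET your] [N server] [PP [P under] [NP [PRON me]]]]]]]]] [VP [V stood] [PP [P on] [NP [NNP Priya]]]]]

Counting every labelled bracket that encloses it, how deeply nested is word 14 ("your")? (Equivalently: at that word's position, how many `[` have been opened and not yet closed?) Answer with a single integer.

8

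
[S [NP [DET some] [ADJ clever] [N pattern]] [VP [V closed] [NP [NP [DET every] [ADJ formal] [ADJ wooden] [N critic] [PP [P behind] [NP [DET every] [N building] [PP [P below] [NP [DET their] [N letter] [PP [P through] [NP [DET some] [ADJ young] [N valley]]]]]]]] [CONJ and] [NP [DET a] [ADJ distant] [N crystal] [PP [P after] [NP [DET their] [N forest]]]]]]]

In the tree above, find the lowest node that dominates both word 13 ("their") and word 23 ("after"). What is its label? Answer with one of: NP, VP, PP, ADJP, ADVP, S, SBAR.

NP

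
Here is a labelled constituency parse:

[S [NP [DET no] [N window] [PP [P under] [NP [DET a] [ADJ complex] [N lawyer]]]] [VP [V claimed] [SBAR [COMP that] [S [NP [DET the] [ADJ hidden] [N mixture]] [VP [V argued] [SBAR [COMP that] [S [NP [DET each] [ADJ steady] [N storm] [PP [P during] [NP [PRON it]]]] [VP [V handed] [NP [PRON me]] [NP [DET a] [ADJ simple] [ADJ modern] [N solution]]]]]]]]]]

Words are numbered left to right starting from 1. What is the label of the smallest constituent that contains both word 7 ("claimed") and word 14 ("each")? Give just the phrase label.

VP

Word 7 lies under S → VP → V; word 14 lies under S → VP → SBAR → S → VP → SBAR → S → NP → DET. The lowest shared node is the VP.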